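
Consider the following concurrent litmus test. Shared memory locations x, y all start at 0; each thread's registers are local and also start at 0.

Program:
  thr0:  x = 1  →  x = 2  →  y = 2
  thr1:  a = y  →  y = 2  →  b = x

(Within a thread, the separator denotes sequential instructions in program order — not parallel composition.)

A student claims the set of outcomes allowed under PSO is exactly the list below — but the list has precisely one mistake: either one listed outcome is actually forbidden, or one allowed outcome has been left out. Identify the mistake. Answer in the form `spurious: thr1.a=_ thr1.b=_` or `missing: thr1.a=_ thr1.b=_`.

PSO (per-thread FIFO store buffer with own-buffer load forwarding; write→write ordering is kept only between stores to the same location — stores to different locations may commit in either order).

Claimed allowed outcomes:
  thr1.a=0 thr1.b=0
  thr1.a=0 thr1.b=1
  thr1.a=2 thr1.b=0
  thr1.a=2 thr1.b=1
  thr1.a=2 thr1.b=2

missing: thr1.a=0 thr1.b=2

outcome vector order: (thr1.a,thr1.b)
under PSO → 00 01 02 20 21 22
PSO∖claimed = {02}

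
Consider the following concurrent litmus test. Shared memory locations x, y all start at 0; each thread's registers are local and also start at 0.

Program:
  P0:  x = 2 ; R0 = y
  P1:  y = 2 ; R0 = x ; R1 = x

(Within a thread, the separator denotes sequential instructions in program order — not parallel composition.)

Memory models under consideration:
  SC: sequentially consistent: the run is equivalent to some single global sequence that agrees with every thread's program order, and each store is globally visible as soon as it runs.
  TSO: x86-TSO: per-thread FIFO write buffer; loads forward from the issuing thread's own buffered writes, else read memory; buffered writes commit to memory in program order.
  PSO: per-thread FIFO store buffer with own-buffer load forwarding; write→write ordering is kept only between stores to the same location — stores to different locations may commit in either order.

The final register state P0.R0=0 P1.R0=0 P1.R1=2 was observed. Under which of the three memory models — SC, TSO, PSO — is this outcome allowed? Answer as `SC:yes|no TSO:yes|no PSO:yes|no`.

SC:no TSO:yes PSO:yes

outcome vector order: (P0.R0,P1.R0,P1.R1)
SC: 4 outcomes — {022; 200; 202; 222}
TSO: 6 outcomes — {000; 002; 022; 200; 202; 222}
PSO: 6 outcomes — {000; 002; 022; 200; 202; 222}
target 002 ∈ {TSO,PSO}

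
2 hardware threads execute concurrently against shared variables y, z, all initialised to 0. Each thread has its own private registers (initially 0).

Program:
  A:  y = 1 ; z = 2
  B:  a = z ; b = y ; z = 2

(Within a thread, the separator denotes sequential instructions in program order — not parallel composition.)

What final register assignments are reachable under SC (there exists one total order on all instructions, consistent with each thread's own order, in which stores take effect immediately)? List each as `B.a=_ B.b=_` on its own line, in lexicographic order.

outcome vector order: (B.a,B.b)
|SC outcomes| = 3

B.a=0 B.b=0
B.a=0 B.b=1
B.a=2 B.b=1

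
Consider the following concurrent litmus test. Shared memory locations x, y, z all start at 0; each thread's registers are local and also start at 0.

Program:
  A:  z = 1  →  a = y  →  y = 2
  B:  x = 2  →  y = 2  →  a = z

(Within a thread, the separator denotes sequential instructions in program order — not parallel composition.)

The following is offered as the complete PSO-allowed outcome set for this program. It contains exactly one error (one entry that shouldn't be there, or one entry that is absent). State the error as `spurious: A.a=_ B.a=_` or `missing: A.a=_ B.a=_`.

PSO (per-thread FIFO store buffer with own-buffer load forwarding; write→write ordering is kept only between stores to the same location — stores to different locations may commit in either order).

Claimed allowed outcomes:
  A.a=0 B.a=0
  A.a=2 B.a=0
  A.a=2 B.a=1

outcome vector order: (A.a,B.a)
PSO (4): <0 0> <0 1> <2 0> <2 1>
PSO∖claimed = {<0 1>}

missing: A.a=0 B.a=1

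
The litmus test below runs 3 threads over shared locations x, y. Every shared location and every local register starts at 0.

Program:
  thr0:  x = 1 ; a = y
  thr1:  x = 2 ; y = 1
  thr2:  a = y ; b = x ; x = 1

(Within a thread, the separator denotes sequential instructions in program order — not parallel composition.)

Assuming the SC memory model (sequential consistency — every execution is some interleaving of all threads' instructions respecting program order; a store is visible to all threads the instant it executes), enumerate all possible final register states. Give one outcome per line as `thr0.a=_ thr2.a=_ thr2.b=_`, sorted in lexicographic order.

thr0.a=0 thr2.a=0 thr2.b=0
thr0.a=0 thr2.a=0 thr2.b=1
thr0.a=0 thr2.a=0 thr2.b=2
thr0.a=0 thr2.a=1 thr2.b=1
thr0.a=0 thr2.a=1 thr2.b=2
thr0.a=1 thr2.a=0 thr2.b=0
thr0.a=1 thr2.a=0 thr2.b=1
thr0.a=1 thr2.a=0 thr2.b=2
thr0.a=1 thr2.a=1 thr2.b=1
thr0.a=1 thr2.a=1 thr2.b=2

outcome vector order: (thr0.a,thr2.a,thr2.b)
|SC outcomes| = 10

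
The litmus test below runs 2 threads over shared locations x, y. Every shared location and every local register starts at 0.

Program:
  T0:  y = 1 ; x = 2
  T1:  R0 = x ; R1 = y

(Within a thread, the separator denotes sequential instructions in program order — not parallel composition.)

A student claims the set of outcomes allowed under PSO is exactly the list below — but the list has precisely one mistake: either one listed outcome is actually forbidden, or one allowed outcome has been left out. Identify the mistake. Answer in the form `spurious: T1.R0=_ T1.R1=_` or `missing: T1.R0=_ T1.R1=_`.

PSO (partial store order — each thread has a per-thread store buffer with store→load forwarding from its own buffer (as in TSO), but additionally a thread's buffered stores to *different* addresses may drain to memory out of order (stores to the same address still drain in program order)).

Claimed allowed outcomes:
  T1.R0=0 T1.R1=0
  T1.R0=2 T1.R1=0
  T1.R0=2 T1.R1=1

missing: T1.R0=0 T1.R1=1

outcome vector order: (T1.R0,T1.R1)
PSO: 4 outcomes — {<0 0>, <0 1>, <2 0>, <2 1>}
PSO∖claimed = {<0 1>}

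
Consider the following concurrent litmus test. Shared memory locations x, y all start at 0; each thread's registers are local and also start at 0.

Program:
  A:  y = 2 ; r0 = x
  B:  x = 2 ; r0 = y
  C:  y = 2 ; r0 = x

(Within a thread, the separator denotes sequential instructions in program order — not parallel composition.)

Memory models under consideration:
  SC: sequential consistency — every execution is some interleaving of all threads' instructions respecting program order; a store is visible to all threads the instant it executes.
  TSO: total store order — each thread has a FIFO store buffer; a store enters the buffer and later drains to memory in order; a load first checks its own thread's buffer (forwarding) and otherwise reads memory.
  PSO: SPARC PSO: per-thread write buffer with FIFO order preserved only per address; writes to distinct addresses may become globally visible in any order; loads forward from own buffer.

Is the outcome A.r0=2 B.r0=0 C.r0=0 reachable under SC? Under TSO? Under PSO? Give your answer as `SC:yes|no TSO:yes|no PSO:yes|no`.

outcome vector order: (A.r0,B.r0,C.r0)
SC (5): (0,2,0); (0,2,2); (2,0,2); (2,2,0); (2,2,2)
TSO (8): (0,0,0); (0,0,2); (0,2,0); (0,2,2); (2,0,0); (2,0,2); (2,2,0); (2,2,2)
PSO (8): (0,0,0); (0,0,2); (0,2,0); (0,2,2); (2,0,0); (2,0,2); (2,2,0); (2,2,2)
target (2,0,0) ∈ {TSO,PSO}

SC:no TSO:yes PSO:yes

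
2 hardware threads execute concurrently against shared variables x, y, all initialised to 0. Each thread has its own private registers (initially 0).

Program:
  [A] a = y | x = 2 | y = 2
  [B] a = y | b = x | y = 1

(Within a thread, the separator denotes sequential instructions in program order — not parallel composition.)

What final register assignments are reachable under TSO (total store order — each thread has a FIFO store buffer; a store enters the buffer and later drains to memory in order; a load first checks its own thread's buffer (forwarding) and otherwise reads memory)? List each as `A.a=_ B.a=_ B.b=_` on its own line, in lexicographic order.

A.a=0 B.a=0 B.b=0
A.a=0 B.a=0 B.b=2
A.a=0 B.a=2 B.b=2
A.a=1 B.a=0 B.b=0

outcome vector order: (A.a,B.a,B.b)
|TSO outcomes| = 4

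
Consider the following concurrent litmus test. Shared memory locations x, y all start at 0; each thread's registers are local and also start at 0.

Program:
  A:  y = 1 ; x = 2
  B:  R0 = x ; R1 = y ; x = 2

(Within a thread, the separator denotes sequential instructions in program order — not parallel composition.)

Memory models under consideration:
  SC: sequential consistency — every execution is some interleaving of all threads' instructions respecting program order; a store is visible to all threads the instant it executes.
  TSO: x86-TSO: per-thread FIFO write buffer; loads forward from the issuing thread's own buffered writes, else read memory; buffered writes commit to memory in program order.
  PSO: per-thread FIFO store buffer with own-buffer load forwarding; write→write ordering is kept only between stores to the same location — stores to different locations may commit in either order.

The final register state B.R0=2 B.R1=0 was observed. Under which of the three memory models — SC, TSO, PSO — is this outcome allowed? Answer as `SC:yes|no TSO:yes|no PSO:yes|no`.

outcome vector order: (B.R0,B.R1)
SC: 3 outcomes — {(0,0), (0,1), (2,1)}
TSO: 3 outcomes — {(0,0), (0,1), (2,1)}
PSO: 4 outcomes — {(0,0), (0,1), (2,0), (2,1)}
target (2,0) ∈ {PSO}

SC:no TSO:no PSO:yes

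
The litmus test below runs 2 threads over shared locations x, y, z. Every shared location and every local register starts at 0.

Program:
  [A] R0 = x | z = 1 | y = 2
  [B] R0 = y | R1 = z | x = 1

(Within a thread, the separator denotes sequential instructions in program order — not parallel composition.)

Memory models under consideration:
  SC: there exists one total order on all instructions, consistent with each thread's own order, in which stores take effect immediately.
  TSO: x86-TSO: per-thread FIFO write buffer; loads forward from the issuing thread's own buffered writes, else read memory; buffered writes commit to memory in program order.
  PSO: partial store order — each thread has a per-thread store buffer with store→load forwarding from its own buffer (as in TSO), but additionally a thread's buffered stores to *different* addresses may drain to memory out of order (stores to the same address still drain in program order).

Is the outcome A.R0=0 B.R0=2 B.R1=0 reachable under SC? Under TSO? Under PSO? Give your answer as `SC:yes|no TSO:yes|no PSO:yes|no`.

outcome vector order: (A.R0,B.R0,B.R1)
under SC → (0,0,0) (0,0,1) (0,2,1) (1,0,0)
under TSO → (0,0,0) (0,0,1) (0,2,1) (1,0,0)
under PSO → (0,0,0) (0,0,1) (0,2,0) (0,2,1) (1,0,0)
target (0,2,0) ∈ {PSO}

SC:no TSO:no PSO:yes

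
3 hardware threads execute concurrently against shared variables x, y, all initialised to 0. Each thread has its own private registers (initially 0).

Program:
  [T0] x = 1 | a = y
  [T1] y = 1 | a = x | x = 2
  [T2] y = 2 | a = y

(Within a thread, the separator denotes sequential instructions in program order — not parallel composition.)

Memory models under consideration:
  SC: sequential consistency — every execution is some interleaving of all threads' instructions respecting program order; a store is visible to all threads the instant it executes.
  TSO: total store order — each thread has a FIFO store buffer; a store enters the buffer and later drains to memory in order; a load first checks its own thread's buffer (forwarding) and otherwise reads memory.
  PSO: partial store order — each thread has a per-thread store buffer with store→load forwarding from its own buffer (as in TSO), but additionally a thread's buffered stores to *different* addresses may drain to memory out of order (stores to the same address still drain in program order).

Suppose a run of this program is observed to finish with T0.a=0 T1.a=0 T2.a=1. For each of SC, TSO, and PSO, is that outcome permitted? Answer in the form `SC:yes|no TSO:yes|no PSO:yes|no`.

SC:no TSO:yes PSO:yes

outcome vector order: (T0.a,T1.a,T2.a)
[SC] allowed = {<0 1 1> <0 1 2> <1 0 1> <1 0 2> <1 1 1> <1 1 2> <2 0 2> <2 1 1> <2 1 2>}
[TSO] allowed = {<0 0 1> <0 0 2> <0 1 1> <0 1 2> <1 0 1> <1 0 2> <1 1 1> <1 1 2> <2 0 1> <2 0 2> <2 1 1> <2 1 2>}
[PSO] allowed = {<0 0 1> <0 0 2> <0 1 1> <0 1 2> <1 0 1> <1 0 2> <1 1 1> <1 1 2> <2 0 1> <2 0 2> <2 1 1> <2 1 2>}
target <0 0 1> ∈ {TSO,PSO}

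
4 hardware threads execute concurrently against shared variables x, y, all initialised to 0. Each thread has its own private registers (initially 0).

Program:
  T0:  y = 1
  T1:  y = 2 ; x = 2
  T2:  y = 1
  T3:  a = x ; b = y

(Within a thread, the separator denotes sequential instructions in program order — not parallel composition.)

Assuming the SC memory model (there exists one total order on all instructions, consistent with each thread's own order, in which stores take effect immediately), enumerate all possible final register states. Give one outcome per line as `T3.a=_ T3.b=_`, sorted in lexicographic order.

outcome vector order: (T3.a,T3.b)
|SC outcomes| = 5

T3.a=0 T3.b=0
T3.a=0 T3.b=1
T3.a=0 T3.b=2
T3.a=2 T3.b=1
T3.a=2 T3.b=2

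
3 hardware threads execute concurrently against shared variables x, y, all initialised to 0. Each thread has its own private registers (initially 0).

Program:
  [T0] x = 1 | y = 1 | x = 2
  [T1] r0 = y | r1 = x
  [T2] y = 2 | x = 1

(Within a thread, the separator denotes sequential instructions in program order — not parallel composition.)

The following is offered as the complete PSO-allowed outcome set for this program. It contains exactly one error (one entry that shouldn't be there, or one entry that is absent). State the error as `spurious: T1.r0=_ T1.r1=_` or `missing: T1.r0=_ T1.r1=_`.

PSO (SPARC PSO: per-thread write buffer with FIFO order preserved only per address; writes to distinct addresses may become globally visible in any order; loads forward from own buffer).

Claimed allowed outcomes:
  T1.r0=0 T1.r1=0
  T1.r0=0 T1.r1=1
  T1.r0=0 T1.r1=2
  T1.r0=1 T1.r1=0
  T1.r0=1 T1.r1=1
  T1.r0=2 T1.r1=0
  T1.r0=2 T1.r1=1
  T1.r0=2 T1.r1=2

outcome vector order: (T1.r0,T1.r1)
PSO: 9 outcomes — {(0,0), (0,1), (0,2), (1,0), (1,1), (1,2), (2,0), (2,1), (2,2)}
PSO∖claimed = {(1,2)}

missing: T1.r0=1 T1.r1=2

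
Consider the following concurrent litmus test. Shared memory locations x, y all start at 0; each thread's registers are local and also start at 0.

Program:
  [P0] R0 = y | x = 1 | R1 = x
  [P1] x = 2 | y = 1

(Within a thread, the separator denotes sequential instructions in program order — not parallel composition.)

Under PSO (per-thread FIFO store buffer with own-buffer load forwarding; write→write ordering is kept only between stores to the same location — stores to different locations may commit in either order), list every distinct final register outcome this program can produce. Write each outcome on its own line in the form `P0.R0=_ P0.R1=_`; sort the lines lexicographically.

outcome vector order: (P0.R0,P0.R1)
|PSO outcomes| = 4

P0.R0=0 P0.R1=1
P0.R0=0 P0.R1=2
P0.R0=1 P0.R1=1
P0.R0=1 P0.R1=2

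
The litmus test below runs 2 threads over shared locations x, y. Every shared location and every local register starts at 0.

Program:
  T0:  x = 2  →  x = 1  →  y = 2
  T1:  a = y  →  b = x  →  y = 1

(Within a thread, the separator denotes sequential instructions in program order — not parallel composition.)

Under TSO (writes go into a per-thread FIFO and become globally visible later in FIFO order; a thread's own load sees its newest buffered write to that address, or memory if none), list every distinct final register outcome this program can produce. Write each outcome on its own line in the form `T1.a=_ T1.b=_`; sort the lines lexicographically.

T1.a=0 T1.b=0
T1.a=0 T1.b=1
T1.a=0 T1.b=2
T1.a=2 T1.b=1

outcome vector order: (T1.a,T1.b)
|TSO outcomes| = 4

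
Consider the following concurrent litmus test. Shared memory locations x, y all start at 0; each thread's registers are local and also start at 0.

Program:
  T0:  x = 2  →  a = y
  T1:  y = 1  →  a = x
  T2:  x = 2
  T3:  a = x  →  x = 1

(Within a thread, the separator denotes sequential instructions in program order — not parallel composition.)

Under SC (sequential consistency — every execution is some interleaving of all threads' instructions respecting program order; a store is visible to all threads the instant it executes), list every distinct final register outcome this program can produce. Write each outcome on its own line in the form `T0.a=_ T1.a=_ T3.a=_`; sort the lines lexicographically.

T0.a=0 T1.a=1 T3.a=0
T0.a=0 T1.a=1 T3.a=2
T0.a=0 T1.a=2 T3.a=0
T0.a=0 T1.a=2 T3.a=2
T0.a=1 T1.a=0 T3.a=0
T0.a=1 T1.a=0 T3.a=2
T0.a=1 T1.a=1 T3.a=0
T0.a=1 T1.a=1 T3.a=2
T0.a=1 T1.a=2 T3.a=0
T0.a=1 T1.a=2 T3.a=2

outcome vector order: (T0.a,T1.a,T3.a)
|SC outcomes| = 10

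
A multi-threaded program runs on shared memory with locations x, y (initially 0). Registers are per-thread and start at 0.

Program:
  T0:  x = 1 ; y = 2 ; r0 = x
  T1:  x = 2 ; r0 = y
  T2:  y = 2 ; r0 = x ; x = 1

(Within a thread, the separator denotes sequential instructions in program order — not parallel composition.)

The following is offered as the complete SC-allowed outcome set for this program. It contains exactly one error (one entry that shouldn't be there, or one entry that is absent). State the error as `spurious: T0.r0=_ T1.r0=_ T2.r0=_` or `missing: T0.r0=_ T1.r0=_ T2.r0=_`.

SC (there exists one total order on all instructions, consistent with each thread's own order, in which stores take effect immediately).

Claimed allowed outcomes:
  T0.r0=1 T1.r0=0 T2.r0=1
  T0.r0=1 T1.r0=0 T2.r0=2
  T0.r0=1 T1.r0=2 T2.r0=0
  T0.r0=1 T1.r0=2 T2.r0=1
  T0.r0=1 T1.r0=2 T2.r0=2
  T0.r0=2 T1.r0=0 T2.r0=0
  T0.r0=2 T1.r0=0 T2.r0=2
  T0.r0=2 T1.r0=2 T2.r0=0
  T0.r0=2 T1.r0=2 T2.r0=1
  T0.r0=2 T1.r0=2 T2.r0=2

outcome vector order: (T0.r0,T1.r0,T2.r0)
SC: 9 outcomes — {1/0/1; 1/0/2; 1/2/0; 1/2/1; 1/2/2; 2/0/2; 2/2/0; 2/2/1; 2/2/2}
claimed∖SC = {2/0/0}

spurious: T0.r0=2 T1.r0=0 T2.r0=0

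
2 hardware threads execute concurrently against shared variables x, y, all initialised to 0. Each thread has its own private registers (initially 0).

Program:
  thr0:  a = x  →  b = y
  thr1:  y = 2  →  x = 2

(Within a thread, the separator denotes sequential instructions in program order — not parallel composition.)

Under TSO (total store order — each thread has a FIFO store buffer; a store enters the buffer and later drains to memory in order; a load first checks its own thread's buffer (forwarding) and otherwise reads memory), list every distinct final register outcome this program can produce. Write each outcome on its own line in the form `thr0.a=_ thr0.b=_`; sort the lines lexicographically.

thr0.a=0 thr0.b=0
thr0.a=0 thr0.b=2
thr0.a=2 thr0.b=2

outcome vector order: (thr0.a,thr0.b)
|TSO outcomes| = 3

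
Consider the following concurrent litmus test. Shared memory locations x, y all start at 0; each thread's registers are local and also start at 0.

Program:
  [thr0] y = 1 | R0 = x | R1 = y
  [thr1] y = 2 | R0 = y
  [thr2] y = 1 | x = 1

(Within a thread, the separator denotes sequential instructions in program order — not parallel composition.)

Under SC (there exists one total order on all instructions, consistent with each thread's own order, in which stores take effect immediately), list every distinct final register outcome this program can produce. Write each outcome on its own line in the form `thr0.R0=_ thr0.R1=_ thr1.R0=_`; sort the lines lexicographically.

outcome vector order: (thr0.R0,thr0.R1,thr1.R0)
|SC outcomes| = 7

thr0.R0=0 thr0.R1=1 thr1.R0=1
thr0.R0=0 thr0.R1=1 thr1.R0=2
thr0.R0=0 thr0.R1=2 thr1.R0=1
thr0.R0=0 thr0.R1=2 thr1.R0=2
thr0.R0=1 thr0.R1=1 thr1.R0=1
thr0.R0=1 thr0.R1=1 thr1.R0=2
thr0.R0=1 thr0.R1=2 thr1.R0=2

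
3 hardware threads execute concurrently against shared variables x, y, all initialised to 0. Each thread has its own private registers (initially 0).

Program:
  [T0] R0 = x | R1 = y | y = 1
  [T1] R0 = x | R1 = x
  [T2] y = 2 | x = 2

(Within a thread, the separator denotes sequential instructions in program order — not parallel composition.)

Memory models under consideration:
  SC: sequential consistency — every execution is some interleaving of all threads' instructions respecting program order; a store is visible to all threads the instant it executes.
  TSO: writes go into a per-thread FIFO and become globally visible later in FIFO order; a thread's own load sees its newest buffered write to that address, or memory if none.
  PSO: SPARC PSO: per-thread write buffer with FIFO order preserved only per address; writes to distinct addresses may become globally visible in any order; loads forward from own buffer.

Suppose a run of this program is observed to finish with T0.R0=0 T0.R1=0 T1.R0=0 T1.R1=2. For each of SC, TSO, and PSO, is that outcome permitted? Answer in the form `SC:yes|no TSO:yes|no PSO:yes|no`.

outcome vector order: (T0.R0,T0.R1,T1.R0,T1.R1)
[SC] allowed = {<0 0 0 0>; <0 0 0 2>; <0 0 2 2>; <0 2 0 0>; <0 2 0 2>; <0 2 2 2>; <2 2 0 0>; <2 2 0 2>; <2 2 2 2>}
[TSO] allowed = {<0 0 0 0>; <0 0 0 2>; <0 0 2 2>; <0 2 0 0>; <0 2 0 2>; <0 2 2 2>; <2 2 0 0>; <2 2 0 2>; <2 2 2 2>}
[PSO] allowed = {<0 0 0 0>; <0 0 0 2>; <0 0 2 2>; <0 2 0 0>; <0 2 0 2>; <0 2 2 2>; <2 0 0 0>; <2 0 0 2>; <2 0 2 2>; <2 2 0 0>; <2 2 0 2>; <2 2 2 2>}
target <0 0 0 2> ∈ {SC,TSO,PSO}

SC:yes TSO:yes PSO:yes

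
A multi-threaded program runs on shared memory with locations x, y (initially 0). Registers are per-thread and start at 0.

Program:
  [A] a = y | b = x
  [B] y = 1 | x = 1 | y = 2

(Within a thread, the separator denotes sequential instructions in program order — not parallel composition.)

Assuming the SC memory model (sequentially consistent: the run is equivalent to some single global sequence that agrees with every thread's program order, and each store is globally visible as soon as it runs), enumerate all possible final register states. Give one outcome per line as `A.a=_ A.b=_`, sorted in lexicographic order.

A.a=0 A.b=0
A.a=0 A.b=1
A.a=1 A.b=0
A.a=1 A.b=1
A.a=2 A.b=1

outcome vector order: (A.a,A.b)
|SC outcomes| = 5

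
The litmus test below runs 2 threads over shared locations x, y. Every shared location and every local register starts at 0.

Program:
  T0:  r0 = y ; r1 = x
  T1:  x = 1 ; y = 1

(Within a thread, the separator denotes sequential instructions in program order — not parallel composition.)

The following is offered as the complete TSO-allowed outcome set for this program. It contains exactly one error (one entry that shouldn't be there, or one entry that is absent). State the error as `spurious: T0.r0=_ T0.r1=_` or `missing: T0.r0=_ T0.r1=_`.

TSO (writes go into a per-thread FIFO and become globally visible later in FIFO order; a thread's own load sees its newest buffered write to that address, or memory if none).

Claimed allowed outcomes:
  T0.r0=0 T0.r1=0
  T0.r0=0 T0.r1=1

outcome vector order: (T0.r0,T0.r1)
TSO (3): 00; 01; 11
TSO∖claimed = {11}

missing: T0.r0=1 T0.r1=1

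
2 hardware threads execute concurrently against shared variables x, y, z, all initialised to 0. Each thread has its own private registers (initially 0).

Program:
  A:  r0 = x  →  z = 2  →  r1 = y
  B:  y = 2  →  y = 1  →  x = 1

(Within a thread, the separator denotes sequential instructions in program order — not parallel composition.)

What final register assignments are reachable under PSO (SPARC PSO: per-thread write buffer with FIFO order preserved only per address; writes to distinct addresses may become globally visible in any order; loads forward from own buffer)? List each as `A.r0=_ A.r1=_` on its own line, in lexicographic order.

outcome vector order: (A.r0,A.r1)
|PSO outcomes| = 6

A.r0=0 A.r1=0
A.r0=0 A.r1=1
A.r0=0 A.r1=2
A.r0=1 A.r1=0
A.r0=1 A.r1=1
A.r0=1 A.r1=2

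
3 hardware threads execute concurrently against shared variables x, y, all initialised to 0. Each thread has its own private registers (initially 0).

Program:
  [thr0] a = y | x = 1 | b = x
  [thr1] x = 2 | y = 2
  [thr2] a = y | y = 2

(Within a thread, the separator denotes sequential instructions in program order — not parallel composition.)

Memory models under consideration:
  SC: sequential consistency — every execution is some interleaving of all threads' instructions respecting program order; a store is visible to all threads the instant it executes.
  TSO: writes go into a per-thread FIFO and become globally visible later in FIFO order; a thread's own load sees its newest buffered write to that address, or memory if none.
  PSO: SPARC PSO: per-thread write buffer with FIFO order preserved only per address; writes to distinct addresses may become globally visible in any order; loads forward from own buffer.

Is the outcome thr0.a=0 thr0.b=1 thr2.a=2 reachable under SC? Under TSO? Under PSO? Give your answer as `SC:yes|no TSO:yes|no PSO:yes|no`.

outcome vector order: (thr0.a,thr0.b,thr2.a)
[SC] allowed = {010, 012, 020, 022, 210, 212, 220}
[TSO] allowed = {010, 012, 020, 022, 210, 212, 220}
[PSO] allowed = {010, 012, 020, 022, 210, 212, 220, 222}
target 012 ∈ {SC,TSO,PSO}

SC:yes TSO:yes PSO:yes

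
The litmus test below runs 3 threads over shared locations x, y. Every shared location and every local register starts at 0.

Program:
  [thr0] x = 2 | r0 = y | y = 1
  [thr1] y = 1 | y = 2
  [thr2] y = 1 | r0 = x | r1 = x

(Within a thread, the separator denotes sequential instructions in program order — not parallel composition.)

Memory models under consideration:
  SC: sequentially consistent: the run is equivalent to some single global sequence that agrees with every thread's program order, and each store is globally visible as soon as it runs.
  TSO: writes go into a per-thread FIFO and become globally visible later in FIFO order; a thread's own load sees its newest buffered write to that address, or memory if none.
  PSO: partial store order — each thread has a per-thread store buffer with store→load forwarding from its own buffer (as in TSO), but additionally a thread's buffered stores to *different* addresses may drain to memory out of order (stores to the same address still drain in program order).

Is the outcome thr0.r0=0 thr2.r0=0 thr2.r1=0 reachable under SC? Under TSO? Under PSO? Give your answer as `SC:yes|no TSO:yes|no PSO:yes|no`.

outcome vector order: (thr0.r0,thr2.r0,thr2.r1)
SC: 7 outcomes — {022; 100; 102; 122; 200; 202; 222}
TSO: 9 outcomes — {000; 002; 022; 100; 102; 122; 200; 202; 222}
PSO: 9 outcomes — {000; 002; 022; 100; 102; 122; 200; 202; 222}
target 000 ∈ {TSO,PSO}

SC:no TSO:yes PSO:yes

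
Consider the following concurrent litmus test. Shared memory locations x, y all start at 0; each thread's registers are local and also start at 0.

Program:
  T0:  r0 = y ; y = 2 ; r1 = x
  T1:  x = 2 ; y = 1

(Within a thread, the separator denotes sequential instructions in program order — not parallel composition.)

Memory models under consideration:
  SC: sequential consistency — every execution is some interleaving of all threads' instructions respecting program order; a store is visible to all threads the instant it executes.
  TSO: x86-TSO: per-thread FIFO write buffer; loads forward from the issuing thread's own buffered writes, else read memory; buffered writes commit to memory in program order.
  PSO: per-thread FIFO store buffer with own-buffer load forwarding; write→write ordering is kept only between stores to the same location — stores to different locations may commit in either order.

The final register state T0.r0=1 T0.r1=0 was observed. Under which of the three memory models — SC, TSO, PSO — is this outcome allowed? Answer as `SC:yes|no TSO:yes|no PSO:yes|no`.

outcome vector order: (T0.r0,T0.r1)
SC (3): 0/0 0/2 1/2
TSO (3): 0/0 0/2 1/2
PSO (4): 0/0 0/2 1/0 1/2
target 1/0 ∈ {PSO}

SC:no TSO:no PSO:yes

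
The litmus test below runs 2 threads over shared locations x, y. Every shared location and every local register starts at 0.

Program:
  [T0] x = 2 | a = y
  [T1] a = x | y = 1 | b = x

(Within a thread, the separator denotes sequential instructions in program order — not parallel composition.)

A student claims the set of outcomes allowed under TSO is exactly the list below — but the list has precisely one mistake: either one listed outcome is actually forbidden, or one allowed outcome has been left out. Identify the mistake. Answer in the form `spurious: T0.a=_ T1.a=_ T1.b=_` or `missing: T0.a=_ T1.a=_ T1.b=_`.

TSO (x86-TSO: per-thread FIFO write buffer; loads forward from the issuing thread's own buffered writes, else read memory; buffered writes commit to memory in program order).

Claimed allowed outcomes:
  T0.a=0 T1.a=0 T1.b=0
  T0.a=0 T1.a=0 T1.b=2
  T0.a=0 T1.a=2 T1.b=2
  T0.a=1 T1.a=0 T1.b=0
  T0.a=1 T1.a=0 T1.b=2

missing: T0.a=1 T1.a=2 T1.b=2

outcome vector order: (T0.a,T1.a,T1.b)
TSO: 6 outcomes — {(0,0,0) (0,0,2) (0,2,2) (1,0,0) (1,0,2) (1,2,2)}
TSO∖claimed = {(1,2,2)}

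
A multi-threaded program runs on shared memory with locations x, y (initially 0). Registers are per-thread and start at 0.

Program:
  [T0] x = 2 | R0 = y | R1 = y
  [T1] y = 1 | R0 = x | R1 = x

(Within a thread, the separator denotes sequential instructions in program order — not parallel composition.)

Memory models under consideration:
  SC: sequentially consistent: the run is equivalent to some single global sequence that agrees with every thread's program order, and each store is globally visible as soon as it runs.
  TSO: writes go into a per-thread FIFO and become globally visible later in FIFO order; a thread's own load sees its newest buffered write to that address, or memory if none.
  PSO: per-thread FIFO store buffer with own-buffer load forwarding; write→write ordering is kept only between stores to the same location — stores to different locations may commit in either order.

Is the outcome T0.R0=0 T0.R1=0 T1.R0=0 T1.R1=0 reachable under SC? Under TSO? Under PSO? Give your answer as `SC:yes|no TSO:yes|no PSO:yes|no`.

SC:no TSO:yes PSO:yes

outcome vector order: (T0.R0,T0.R1,T1.R0,T1.R1)
SC: 5 outcomes — {<0 0 2 2> <0 1 2 2> <1 1 0 0> <1 1 0 2> <1 1 2 2>}
TSO: 9 outcomes — {<0 0 0 0> <0 0 0 2> <0 0 2 2> <0 1 0 0> <0 1 0 2> <0 1 2 2> <1 1 0 0> <1 1 0 2> <1 1 2 2>}
PSO: 9 outcomes — {<0 0 0 0> <0 0 0 2> <0 0 2 2> <0 1 0 0> <0 1 0 2> <0 1 2 2> <1 1 0 0> <1 1 0 2> <1 1 2 2>}
target <0 0 0 0> ∈ {TSO,PSO}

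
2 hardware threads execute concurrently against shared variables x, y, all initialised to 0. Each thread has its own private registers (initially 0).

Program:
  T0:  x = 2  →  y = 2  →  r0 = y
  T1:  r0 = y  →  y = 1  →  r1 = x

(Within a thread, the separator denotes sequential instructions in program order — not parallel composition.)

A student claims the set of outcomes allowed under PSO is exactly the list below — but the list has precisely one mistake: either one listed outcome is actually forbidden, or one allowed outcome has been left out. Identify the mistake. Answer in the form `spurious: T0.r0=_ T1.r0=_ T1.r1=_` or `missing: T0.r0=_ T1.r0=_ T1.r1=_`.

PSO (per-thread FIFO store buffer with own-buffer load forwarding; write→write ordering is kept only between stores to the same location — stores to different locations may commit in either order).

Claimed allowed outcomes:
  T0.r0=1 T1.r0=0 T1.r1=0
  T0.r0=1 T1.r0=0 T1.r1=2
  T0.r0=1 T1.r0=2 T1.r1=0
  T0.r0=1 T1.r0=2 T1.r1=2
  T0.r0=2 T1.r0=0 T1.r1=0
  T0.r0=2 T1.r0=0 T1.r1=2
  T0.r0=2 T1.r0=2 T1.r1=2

outcome vector order: (T0.r0,T1.r0,T1.r1)
[PSO] allowed = {100, 102, 120, 122, 200, 202, 220, 222}
PSO∖claimed = {220}

missing: T0.r0=2 T1.r0=2 T1.r1=0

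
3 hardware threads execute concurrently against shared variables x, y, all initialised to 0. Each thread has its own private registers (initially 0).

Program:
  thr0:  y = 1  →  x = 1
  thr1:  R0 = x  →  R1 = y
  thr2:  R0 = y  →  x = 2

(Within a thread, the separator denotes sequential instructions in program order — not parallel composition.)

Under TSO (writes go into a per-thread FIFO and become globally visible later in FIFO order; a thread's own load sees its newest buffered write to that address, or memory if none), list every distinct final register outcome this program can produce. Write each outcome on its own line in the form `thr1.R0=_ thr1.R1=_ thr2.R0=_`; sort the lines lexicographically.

outcome vector order: (thr1.R0,thr1.R1,thr2.R0)
|TSO outcomes| = 9

thr1.R0=0 thr1.R1=0 thr2.R0=0
thr1.R0=0 thr1.R1=0 thr2.R0=1
thr1.R0=0 thr1.R1=1 thr2.R0=0
thr1.R0=0 thr1.R1=1 thr2.R0=1
thr1.R0=1 thr1.R1=1 thr2.R0=0
thr1.R0=1 thr1.R1=1 thr2.R0=1
thr1.R0=2 thr1.R1=0 thr2.R0=0
thr1.R0=2 thr1.R1=1 thr2.R0=0
thr1.R0=2 thr1.R1=1 thr2.R0=1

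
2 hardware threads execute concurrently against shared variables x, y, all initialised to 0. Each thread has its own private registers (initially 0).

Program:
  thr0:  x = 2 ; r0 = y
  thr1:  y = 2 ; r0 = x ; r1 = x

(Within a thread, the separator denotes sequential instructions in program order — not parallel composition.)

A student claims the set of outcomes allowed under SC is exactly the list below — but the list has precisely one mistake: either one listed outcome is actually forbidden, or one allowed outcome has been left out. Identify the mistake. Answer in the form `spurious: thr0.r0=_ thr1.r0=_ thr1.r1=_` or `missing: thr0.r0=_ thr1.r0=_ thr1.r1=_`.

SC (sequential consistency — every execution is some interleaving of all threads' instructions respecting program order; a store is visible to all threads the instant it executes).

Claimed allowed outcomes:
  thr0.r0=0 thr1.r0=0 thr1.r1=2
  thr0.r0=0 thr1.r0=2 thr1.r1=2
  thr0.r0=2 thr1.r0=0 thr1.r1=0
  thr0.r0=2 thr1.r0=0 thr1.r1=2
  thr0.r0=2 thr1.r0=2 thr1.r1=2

outcome vector order: (thr0.r0,thr1.r0,thr1.r1)
[SC] allowed = {(0,2,2) (2,0,0) (2,0,2) (2,2,2)}
claimed∖SC = {(0,0,2)}

spurious: thr0.r0=0 thr1.r0=0 thr1.r1=2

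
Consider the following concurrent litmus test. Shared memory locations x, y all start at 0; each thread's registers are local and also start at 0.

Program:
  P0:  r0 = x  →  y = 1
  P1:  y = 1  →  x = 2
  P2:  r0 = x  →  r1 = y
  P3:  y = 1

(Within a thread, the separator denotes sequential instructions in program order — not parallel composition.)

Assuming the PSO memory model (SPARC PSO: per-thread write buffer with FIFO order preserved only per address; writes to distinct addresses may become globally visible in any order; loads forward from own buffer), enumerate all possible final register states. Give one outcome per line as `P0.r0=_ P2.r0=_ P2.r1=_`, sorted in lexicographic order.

P0.r0=0 P2.r0=0 P2.r1=0
P0.r0=0 P2.r0=0 P2.r1=1
P0.r0=0 P2.r0=2 P2.r1=0
P0.r0=0 P2.r0=2 P2.r1=1
P0.r0=2 P2.r0=0 P2.r1=0
P0.r0=2 P2.r0=0 P2.r1=1
P0.r0=2 P2.r0=2 P2.r1=0
P0.r0=2 P2.r0=2 P2.r1=1

outcome vector order: (P0.r0,P2.r0,P2.r1)
|PSO outcomes| = 8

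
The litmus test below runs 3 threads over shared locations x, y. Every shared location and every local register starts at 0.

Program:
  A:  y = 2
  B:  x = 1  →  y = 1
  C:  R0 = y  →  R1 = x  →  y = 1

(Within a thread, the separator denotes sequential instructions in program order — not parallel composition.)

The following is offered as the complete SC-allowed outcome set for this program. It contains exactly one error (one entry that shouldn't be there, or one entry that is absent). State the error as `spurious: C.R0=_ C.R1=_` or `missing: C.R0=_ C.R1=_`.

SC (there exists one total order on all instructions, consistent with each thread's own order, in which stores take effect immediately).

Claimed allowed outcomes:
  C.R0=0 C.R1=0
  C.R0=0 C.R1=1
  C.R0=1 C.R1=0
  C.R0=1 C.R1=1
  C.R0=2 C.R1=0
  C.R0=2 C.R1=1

outcome vector order: (C.R0,C.R1)
[SC] allowed = {0/0 0/1 1/1 2/0 2/1}
claimed∖SC = {1/0}

spurious: C.R0=1 C.R1=0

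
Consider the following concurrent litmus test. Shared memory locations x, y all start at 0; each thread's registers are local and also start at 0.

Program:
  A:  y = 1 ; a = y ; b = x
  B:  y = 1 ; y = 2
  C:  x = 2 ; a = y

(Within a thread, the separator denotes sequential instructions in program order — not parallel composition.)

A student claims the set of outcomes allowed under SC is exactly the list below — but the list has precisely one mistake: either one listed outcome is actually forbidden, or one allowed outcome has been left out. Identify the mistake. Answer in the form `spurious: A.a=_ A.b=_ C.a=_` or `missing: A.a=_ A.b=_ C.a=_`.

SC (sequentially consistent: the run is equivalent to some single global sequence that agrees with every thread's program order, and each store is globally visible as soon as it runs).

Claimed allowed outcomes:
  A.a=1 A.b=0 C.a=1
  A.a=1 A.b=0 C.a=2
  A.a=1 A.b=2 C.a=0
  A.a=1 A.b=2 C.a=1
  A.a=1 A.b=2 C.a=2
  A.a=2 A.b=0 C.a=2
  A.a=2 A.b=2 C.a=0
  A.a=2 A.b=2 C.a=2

missing: A.a=2 A.b=2 C.a=1

outcome vector order: (A.a,A.b,C.a)
SC (9): (1,0,1) (1,0,2) (1,2,0) (1,2,1) (1,2,2) (2,0,2) (2,2,0) (2,2,1) (2,2,2)
SC∖claimed = {(2,2,1)}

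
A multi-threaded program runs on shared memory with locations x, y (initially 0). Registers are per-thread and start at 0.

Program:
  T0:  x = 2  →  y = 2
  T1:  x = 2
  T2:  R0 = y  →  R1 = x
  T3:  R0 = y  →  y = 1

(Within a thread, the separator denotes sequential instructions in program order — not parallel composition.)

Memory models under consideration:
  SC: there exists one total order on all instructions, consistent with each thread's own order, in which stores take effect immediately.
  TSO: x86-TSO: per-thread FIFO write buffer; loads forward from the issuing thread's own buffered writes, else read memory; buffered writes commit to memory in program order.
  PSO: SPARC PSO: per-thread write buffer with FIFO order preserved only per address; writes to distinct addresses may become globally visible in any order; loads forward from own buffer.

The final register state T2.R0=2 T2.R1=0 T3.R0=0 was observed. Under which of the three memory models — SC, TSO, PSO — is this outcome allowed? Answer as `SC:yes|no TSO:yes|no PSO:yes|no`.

SC:no TSO:no PSO:yes

outcome vector order: (T2.R0,T2.R1,T3.R0)
under SC → 0/0/0 0/0/2 0/2/0 0/2/2 1/0/0 1/2/0 1/2/2 2/2/0 2/2/2
under TSO → 0/0/0 0/0/2 0/2/0 0/2/2 1/0/0 1/2/0 1/2/2 2/2/0 2/2/2
under PSO → 0/0/0 0/0/2 0/2/0 0/2/2 1/0/0 1/0/2 1/2/0 1/2/2 2/0/0 2/0/2 2/2/0 2/2/2
target 2/0/0 ∈ {PSO}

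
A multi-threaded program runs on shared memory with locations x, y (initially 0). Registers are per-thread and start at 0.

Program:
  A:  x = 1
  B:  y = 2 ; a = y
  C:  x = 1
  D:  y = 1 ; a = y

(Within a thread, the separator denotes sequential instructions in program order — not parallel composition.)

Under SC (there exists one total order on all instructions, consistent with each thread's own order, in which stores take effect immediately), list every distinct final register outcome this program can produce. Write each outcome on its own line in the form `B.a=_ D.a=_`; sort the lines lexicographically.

B.a=1 D.a=1
B.a=2 D.a=1
B.a=2 D.a=2

outcome vector order: (B.a,D.a)
|SC outcomes| = 3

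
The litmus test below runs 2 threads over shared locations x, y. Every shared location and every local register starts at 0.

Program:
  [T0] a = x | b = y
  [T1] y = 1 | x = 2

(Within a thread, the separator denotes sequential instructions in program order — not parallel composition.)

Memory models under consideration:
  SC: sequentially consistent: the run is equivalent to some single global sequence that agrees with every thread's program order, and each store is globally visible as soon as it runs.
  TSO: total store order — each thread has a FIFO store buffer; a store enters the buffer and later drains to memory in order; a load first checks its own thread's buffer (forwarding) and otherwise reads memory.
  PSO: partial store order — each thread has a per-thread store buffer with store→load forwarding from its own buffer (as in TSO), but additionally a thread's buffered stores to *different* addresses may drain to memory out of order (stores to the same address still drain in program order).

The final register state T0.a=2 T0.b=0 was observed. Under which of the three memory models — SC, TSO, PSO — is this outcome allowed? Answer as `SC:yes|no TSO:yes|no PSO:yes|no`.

outcome vector order: (T0.a,T0.b)
under SC → 0/0 0/1 2/1
under TSO → 0/0 0/1 2/1
under PSO → 0/0 0/1 2/0 2/1
target 2/0 ∈ {PSO}

SC:no TSO:no PSO:yes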